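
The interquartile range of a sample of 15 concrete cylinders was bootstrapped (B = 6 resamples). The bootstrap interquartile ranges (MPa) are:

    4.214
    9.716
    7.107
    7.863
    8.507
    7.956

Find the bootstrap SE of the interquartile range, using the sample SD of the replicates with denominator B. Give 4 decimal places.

Bootstrap SE is the standard deviation of the 6 replicate interquartile ranges.
Mean of replicates: (4.214 + 9.716 + 7.107 + 7.863 + 8.507 + 7.956) / 6 = 45.36300 / 6 = 7.56050
Sum of squared deviations: (−3.34650)² + (+2.15550)² + (−0.45350)² + (+0.30250)² + (+0.94650)² + (+0.39550)² = 17.19469
Variance = 17.19469 / 6 = 2.86578
SE* = √2.86578

SE* = 1.6929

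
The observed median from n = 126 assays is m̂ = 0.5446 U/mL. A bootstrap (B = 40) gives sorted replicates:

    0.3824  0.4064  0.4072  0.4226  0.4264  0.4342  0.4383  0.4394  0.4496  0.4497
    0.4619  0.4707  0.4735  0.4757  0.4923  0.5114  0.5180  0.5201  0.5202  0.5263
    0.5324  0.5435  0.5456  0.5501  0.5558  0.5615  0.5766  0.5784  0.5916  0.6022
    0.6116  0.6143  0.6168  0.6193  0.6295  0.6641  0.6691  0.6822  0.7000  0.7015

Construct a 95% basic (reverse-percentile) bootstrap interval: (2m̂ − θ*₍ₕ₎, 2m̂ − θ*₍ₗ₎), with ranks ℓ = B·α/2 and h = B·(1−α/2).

(0.3892, 0.7068)

Percentile endpoints at ranks 1 and 39: θ*₍1₎ = 0.3824, θ*₍39₎ = 0.7000.
Basic interval reflects these around m̂:
  lower = 2 × 0.5446 − 0.7000 = 0.3892
  upper = 2 × 0.5446 − 0.3824 = 0.7068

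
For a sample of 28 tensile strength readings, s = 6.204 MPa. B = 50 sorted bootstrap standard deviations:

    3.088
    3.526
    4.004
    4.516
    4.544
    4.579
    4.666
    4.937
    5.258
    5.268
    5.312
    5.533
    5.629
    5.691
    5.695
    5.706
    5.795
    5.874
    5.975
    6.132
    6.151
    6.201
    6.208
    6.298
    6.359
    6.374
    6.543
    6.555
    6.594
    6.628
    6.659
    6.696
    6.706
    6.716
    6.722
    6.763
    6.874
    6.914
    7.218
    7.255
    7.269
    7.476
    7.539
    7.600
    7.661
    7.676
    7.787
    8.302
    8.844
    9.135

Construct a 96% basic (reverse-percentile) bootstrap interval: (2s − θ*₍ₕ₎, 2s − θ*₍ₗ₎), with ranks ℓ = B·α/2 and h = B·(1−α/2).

(3.564, 9.320)

Percentile endpoints at ranks 1 and 49: θ*₍1₎ = 3.088, θ*₍49₎ = 8.844.
Basic interval reflects these around s:
  lower = 2 × 6.204 − 8.844 = 3.564
  upper = 2 × 6.204 − 3.088 = 9.320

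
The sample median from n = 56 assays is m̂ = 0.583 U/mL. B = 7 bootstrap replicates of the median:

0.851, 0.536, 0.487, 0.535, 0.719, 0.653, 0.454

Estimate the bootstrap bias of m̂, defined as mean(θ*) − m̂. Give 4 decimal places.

mean(θ*) = (0.851 + 0.536 + 0.487 + 0.535 + 0.719 + 0.653 + 0.454) / 7 = 0.60500
bias = 0.60500 − 0.583

bias = +0.0220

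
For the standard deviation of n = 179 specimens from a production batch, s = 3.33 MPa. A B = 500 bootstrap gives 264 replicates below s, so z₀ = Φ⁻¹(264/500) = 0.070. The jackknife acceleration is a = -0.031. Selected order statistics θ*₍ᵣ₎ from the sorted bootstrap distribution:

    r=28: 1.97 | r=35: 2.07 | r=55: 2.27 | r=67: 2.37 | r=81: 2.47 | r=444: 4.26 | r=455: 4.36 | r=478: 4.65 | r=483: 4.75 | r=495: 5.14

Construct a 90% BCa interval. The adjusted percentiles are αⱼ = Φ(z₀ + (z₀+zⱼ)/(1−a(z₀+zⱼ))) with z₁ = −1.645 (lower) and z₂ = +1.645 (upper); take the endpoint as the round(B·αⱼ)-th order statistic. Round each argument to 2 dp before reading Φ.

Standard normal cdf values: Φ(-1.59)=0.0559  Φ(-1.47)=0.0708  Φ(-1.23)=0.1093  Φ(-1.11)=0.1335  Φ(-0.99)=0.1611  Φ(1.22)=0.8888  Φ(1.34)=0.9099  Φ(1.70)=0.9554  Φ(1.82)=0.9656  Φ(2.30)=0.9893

(1.97, 4.65)

Lower: z₀ + z₁ = 0.070 + (-1.645) = -1.575; 1 − a(z₀+z₁) = 1 − (-0.031)(-1.575) = 0.9512; argument = 0.070 + (-1.575)/0.9512 = -1.5858 → -1.59.
α₁ = Φ(-1.59) = 0.0559; rank = round(500 × 0.0559) = 28; θ*₍28₎ = 1.97.
Upper: z₀ + z₂ = 1.715; 1 − a(z₀+z₂) = 1.0532; argument = 1.6984 → 1.70; α₂ = 0.9554; rank = 478; θ*₍478₎ = 4.65.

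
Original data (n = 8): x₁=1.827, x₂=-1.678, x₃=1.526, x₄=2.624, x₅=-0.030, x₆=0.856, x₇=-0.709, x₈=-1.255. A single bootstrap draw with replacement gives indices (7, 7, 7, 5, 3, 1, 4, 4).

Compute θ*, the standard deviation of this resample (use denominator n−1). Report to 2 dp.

θ* = 1.50

Resample values: -0.709, -0.709, -0.709, -0.030, 1.526, 1.827, 2.624, 2.624.
Mean = 0.8055; sum of squared deviations = 15.7557
s² = 15.7557 / 7 = 2.2508
s = √2.2508 = 1.50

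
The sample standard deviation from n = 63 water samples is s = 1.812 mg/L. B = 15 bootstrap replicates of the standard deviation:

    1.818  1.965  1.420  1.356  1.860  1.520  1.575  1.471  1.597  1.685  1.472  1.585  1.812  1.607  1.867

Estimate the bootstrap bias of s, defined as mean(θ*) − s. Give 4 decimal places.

mean(θ*) = (1.818 + 1.965 + 1.420 + 1.356 + 1.860 + 1.520 + 1.575 + 1.471 + 1.597 + 1.685 + 1.472 + 1.585 + 1.812 + 1.607 + 1.867) / 15 = 1.64067
bias = 1.64067 − 1.812

bias = −0.1713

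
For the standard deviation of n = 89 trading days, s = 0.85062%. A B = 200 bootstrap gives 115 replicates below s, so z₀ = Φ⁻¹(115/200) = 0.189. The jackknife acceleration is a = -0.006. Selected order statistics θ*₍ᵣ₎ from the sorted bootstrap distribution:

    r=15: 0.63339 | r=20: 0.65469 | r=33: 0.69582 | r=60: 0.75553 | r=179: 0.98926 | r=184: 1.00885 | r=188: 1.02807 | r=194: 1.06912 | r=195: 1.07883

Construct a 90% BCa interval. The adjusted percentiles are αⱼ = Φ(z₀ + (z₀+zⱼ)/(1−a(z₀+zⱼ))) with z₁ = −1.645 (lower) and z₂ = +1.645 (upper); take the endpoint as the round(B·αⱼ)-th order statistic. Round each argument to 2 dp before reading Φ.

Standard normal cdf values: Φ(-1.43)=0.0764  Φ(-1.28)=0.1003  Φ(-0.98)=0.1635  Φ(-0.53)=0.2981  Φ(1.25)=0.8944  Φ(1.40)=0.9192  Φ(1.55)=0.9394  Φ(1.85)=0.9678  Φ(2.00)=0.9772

(0.65469, 1.07883)

Lower: z₀ + z₁ = 0.189 + (-1.645) = -1.456; 1 − a(z₀+z₁) = 1 − (-0.006)(-1.456) = 0.9913; argument = 0.189 + (-1.456)/0.9913 = -1.2798 → -1.28.
α₁ = Φ(-1.28) = 0.1003; rank = round(200 × 0.1003) = 20; θ*₍20₎ = 0.65469.
Upper: z₀ + z₂ = 1.834; 1 − a(z₀+z₂) = 1.0110; argument = 2.0030 → 2.00; α₂ = 0.9772; rank = 195; θ*₍195₎ = 1.07883.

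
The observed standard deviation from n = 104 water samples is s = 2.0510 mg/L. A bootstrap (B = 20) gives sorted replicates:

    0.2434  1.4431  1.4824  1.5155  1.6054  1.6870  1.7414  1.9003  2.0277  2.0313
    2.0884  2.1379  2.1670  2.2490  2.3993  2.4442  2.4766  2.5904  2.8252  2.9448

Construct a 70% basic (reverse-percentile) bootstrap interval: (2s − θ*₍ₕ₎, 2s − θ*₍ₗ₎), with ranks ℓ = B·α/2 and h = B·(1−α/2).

(1.6254, 2.6196)

Percentile endpoints at ranks 3 and 17: θ*₍3₎ = 1.4824, θ*₍17₎ = 2.4766.
Basic interval reflects these around s:
  lower = 2 × 2.0510 − 2.4766 = 1.6254
  upper = 2 × 2.0510 − 1.4824 = 2.6196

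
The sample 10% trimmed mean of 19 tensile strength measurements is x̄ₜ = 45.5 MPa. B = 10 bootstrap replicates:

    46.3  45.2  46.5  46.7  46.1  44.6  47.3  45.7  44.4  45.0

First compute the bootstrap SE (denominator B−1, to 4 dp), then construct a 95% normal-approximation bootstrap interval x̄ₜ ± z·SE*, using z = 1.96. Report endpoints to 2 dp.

Mean of replicates = 45.7800; sum of squared deviations = 8.2960; SE* = √(8.2960/9) = 0.9601
Margin = 1.96 × 0.9601 = 1.882
Interval: 45.5 ± 1.882

(43.62, 47.38)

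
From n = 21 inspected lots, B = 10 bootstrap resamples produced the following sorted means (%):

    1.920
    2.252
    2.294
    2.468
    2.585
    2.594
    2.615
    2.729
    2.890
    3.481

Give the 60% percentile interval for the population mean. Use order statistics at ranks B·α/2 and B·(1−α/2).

α = 0.40; lower rank = 10 × 0.200 = 2; upper rank = 10 × 0.800 = 8.
The 2nd smallest replicate is 2.252; the 8th is 2.729.

(2.252, 2.729)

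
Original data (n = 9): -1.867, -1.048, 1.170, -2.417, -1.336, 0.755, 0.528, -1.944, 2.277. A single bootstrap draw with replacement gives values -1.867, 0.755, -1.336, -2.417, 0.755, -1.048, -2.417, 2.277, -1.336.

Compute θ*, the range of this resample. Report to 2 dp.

Range = 2.277 − -2.417 = 4.69

θ* = 4.69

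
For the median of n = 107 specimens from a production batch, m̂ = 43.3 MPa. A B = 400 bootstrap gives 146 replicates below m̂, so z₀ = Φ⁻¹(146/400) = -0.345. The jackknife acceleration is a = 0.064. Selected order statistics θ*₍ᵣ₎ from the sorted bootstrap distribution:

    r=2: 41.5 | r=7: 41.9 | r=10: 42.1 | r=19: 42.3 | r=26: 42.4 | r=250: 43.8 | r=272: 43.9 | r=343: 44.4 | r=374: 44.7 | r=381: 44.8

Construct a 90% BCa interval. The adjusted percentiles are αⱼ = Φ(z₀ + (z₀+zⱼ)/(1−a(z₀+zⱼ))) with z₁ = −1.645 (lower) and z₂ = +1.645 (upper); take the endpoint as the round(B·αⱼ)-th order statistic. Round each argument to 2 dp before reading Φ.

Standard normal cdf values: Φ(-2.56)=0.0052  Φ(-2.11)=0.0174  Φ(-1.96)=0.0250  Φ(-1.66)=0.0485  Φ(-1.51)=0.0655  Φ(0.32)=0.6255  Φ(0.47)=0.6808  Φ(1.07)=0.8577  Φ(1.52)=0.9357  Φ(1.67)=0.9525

Lower: z₀ + z₁ = -0.345 + (-1.645) = -1.990; 1 − a(z₀+z₁) = 1 − (0.064)(-1.990) = 1.1274; argument = -0.345 + (-1.990)/1.1274 = -2.1102 → -2.11.
α₁ = Φ(-2.11) = 0.0174; rank = round(400 × 0.0174) = 7; θ*₍7₎ = 41.9.
Upper: z₀ + z₂ = 1.300; 1 − a(z₀+z₂) = 0.9168; argument = 1.0730 → 1.07; α₂ = 0.8577; rank = 343; θ*₍343₎ = 44.4.

(41.9, 44.4)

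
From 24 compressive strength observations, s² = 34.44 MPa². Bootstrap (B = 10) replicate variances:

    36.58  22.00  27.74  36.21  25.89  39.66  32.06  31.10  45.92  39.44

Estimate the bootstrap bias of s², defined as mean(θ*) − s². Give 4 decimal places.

bias = −0.7800

mean(θ*) = (36.58 + 22.00 + 27.74 + 36.21 + 25.89 + 39.66 + 32.06 + 31.10 + 45.92 + 39.44) / 10 = 33.66000
bias = 33.66000 − 34.44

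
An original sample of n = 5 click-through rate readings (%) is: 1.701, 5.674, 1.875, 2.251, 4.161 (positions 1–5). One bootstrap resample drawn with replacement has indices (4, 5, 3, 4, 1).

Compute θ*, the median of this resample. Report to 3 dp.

Resample values: 2.251, 4.161, 1.875, 2.251, 1.701.
Sorted: 1.701, 1.875, 2.251, 2.251, 4.161
Median = middle value = 2.251

θ* = 2.251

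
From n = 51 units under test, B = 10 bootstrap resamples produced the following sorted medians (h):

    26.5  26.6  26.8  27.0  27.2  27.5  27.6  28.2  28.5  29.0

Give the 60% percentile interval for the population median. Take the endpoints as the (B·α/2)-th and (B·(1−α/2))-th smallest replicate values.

(26.6, 28.2)

α = 0.40; lower rank = 10 × 0.200 = 2; upper rank = 10 × 0.800 = 8.
The 2nd smallest replicate is 26.6; the 8th is 28.2.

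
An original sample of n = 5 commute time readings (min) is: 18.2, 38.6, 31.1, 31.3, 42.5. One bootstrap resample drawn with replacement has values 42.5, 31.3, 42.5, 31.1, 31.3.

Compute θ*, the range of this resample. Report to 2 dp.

Range = 42.5 − 31.1 = 11.40

θ* = 11.40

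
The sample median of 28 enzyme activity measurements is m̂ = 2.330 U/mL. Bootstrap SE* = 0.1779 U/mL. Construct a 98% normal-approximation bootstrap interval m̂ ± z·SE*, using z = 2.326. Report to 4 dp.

(1.9162, 2.7438)

Margin = 2.326 × 0.1779 = 0.41380
Interval: 2.330 ± 0.41380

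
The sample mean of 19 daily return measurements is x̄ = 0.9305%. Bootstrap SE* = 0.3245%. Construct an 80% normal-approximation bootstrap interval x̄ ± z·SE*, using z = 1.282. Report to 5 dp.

Margin = 1.282 × 0.3245 = 0.416009
Interval: 0.9305 ± 0.416009

(0.51449, 1.34651)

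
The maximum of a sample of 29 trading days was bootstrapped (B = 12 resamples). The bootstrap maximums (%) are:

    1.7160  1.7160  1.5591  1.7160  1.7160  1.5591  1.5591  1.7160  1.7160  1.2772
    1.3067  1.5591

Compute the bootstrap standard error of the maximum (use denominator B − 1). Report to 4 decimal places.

Bootstrap SE is the standard deviation of the 12 replicate maximums.
Mean of replicates: (1.7160 + 1.7160 + 1.5591 + 1.7160 + 1.7160 + 1.5591 + 1.5591 + 1.7160 + 1.7160 + 1.2772 + 1.3067 + 1.5591) / 12 = 19.11630 / 12 = 1.59302
Sum of squared deviations: (+0.12298)² + (+0.12298)² + (−0.03392)² + (+0.12298)² + (+0.12298)² + (−0.03392)² + (−0.03392)² + (+0.12298)² + (+0.12298)² + (−0.31583)² + (−0.28632)² + (−0.03392)² = 0.27707
Variance = 0.27707 / 11 = 0.02519
SE* = √0.02519

SE* = 0.1587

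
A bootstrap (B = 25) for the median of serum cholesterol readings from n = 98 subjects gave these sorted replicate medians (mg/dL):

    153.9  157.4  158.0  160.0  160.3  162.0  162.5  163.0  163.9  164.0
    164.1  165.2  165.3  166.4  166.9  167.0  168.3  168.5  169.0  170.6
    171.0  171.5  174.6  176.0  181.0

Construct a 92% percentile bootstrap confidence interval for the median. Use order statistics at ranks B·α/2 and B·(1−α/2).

α = 0.08; lower rank = 25 × 0.040 = 1; upper rank = 25 × 0.960 = 24.
The 1st smallest replicate is 153.9; the 24th is 176.0.

(153.9, 176.0)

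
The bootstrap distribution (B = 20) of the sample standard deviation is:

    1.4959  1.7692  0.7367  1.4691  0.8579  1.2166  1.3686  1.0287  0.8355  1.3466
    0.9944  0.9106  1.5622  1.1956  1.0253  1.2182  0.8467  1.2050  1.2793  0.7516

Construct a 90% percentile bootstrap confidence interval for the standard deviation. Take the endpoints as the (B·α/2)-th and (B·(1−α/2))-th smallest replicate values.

Sorted replicates: 0.7367, 0.7516, 0.8355, 0.8467, 0.8579, 0.9106, 0.9944, 1.0253, 1.0287, 1.1956, 1.2050, 1.2166, 1.2182, 1.2793, 1.3466, 1.3686, 1.4691, 1.4959, 1.5622, 1.7692
α = 0.10; lower rank = 20 × 0.050 = 1; upper rank = 20 × 0.950 = 19.
The 1st smallest replicate is 0.7367; the 19th is 1.5622.

(0.7367, 1.5622)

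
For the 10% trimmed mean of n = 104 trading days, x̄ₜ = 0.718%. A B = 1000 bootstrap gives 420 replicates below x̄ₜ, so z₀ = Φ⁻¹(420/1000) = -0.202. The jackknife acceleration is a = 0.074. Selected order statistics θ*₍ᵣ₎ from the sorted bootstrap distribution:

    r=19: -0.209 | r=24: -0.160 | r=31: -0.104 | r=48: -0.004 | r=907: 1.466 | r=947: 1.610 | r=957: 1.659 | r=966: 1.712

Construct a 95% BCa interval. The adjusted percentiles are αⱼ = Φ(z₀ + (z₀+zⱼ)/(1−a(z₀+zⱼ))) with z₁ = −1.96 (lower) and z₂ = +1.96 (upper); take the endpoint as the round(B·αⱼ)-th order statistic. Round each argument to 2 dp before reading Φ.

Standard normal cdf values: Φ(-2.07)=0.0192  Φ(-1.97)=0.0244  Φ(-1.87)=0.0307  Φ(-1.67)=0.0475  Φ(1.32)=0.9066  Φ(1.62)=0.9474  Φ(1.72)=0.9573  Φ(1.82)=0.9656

Lower: z₀ + z₁ = -0.202 + (-1.960) = -2.162; 1 − a(z₀+z₁) = 1 − (0.074)(-2.162) = 1.1600; argument = -0.202 + (-2.162)/1.1600 = -2.0658 → -2.07.
α₁ = Φ(-2.07) = 0.0192; rank = round(1000 × 0.0192) = 19; θ*₍19₎ = -0.209.
Upper: z₀ + z₂ = 1.758; 1 − a(z₀+z₂) = 0.8699; argument = 1.8189 → 1.82; α₂ = 0.9656; rank = 966; θ*₍966₎ = 1.712.

(-0.209, 1.712)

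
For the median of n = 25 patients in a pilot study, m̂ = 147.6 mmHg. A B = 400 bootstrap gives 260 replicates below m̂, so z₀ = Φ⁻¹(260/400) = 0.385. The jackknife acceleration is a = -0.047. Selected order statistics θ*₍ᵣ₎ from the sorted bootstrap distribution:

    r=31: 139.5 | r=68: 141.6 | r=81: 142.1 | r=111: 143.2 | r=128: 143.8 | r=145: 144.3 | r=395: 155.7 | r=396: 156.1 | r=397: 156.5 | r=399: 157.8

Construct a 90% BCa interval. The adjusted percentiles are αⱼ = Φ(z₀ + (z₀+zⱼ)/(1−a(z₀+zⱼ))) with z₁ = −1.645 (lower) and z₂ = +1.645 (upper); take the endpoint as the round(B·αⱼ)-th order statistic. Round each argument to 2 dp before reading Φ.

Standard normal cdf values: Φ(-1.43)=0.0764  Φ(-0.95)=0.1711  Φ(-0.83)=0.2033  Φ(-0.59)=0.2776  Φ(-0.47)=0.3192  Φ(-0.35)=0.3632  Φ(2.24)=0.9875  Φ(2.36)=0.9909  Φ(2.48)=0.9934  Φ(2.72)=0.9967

(141.6, 155.7)

Lower: z₀ + z₁ = 0.385 + (-1.645) = -1.260; 1 − a(z₀+z₁) = 1 − (-0.047)(-1.260) = 0.9408; argument = 0.385 + (-1.260)/0.9408 = -0.9543 → -0.95.
α₁ = Φ(-0.95) = 0.1711; rank = round(400 × 0.1711) = 68; θ*₍68₎ = 141.6.
Upper: z₀ + z₂ = 2.030; 1 − a(z₀+z₂) = 1.0954; argument = 2.2382 → 2.24; α₂ = 0.9875; rank = 395; θ*₍395₎ = 155.7.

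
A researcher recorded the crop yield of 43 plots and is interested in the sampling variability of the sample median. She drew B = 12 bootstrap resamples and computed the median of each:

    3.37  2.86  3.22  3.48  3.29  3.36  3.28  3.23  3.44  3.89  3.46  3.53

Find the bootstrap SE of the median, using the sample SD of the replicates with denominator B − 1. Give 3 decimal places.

Bootstrap SE is the standard deviation of the 12 replicate medians.
Mean of replicates: (3.37 + 2.86 + 3.22 + 3.48 + 3.29 + 3.36 + 3.28 + 3.23 + 3.44 + 3.89 + 3.46 + 3.53) / 12 = 40.4100 / 12 = 3.3675
Sum of squared deviations: (+0.0025)² + (−0.5075)² + (−0.1475)² + (+0.1125)² + (−0.0775)² + (−0.0075)² + (−0.0875)² + (−0.1375)² + (+0.0725)² + (+0.5225)² + (+0.0925)² + (+0.1625)² = 0.6378
Variance = 0.6378 / 11 = 0.0580
SE* = √0.0580

SE* = 0.241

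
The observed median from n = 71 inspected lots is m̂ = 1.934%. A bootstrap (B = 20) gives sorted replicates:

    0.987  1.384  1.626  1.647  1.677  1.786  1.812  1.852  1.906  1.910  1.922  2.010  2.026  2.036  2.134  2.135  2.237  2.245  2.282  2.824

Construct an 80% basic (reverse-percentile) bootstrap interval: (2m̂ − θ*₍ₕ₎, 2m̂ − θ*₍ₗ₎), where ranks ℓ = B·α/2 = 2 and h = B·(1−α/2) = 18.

Percentile endpoints at ranks 2 and 18: θ*₍2₎ = 1.384, θ*₍18₎ = 2.245.
Basic interval reflects these around m̂:
  lower = 2 × 1.934 − 2.245 = 1.623
  upper = 2 × 1.934 − 1.384 = 2.484

(1.623, 2.484)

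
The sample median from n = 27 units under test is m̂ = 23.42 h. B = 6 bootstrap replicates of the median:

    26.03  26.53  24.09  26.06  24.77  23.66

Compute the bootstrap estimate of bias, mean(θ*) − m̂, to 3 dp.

mean(θ*) = (26.03 + 26.53 + 24.09 + 26.06 + 24.77 + 23.66) / 6 = 25.1900
bias = 25.1900 − 23.42

bias = +1.770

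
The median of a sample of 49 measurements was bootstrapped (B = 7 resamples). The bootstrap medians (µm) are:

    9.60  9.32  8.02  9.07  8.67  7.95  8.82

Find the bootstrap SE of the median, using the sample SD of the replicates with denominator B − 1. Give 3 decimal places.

Bootstrap SE is the standard deviation of the 7 replicate medians.
Mean of replicates: (9.60 + 9.32 + 8.02 + 9.07 + 8.67 + 7.95 + 8.82) / 7 = 61.4500 / 7 = 8.7786
Sum of squared deviations: (+0.8214)² + (+0.5414)² + (−0.7586)² + (+0.2914)² + (−0.1086)² + (−0.8286)² + (+0.0414)² = 2.3283
Variance = 2.3283 / 6 = 0.3880
SE* = √0.3880

SE* = 0.623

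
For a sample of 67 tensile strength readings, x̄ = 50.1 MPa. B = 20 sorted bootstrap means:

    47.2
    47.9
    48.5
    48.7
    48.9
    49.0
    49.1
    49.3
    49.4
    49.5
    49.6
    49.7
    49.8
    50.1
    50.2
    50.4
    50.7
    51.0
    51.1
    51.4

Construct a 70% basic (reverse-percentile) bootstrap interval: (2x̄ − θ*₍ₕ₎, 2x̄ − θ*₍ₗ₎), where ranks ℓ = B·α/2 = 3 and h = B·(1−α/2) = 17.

Percentile endpoints at ranks 3 and 17: θ*₍3₎ = 48.5, θ*₍17₎ = 50.7.
Basic interval reflects these around x̄:
  lower = 2 × 50.1 − 50.7 = 49.5
  upper = 2 × 50.1 − 48.5 = 51.7

(49.5, 51.7)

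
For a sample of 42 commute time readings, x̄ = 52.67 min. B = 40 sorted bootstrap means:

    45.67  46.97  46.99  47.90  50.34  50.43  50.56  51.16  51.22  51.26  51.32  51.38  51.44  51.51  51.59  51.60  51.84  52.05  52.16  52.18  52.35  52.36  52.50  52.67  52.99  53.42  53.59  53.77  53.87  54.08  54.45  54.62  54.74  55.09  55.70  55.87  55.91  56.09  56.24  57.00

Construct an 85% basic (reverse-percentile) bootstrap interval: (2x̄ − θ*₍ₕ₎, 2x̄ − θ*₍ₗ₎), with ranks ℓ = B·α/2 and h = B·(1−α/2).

Percentile endpoints at ranks 3 and 37: θ*₍3₎ = 46.99, θ*₍37₎ = 55.91.
Basic interval reflects these around x̄:
  lower = 2 × 52.67 − 55.91 = 49.43
  upper = 2 × 52.67 − 46.99 = 58.35

(49.43, 58.35)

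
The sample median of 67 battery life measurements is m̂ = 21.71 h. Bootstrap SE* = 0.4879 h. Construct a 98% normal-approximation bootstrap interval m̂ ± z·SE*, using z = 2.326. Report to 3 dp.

(20.575, 22.845)

Margin = 2.326 × 0.4879 = 1.1349
Interval: 21.71 ± 1.1349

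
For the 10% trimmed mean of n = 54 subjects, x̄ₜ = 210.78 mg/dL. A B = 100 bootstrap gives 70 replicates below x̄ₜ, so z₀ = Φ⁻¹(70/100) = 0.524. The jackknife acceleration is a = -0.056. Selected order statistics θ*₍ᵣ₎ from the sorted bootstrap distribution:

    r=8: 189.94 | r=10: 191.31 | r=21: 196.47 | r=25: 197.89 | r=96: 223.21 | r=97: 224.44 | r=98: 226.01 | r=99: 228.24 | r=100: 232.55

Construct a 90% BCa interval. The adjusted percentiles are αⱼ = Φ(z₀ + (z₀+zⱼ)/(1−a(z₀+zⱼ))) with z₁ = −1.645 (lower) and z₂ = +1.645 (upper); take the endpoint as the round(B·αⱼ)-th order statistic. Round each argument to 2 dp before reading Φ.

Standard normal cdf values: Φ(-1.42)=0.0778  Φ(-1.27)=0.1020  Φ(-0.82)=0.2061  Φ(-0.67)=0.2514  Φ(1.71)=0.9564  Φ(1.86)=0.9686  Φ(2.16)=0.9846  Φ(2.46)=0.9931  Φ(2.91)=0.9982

(197.89, 228.24)

Lower: z₀ + z₁ = 0.524 + (-1.645) = -1.121; 1 − a(z₀+z₁) = 1 − (-0.056)(-1.121) = 0.9372; argument = 0.524 + (-1.121)/0.9372 = -0.6721 → -0.67.
α₁ = Φ(-0.67) = 0.2514; rank = round(100 × 0.2514) = 25; θ*₍25₎ = 197.89.
Upper: z₀ + z₂ = 2.169; 1 − a(z₀+z₂) = 1.1215; argument = 2.4581 → 2.46; α₂ = 0.9931; rank = 99; θ*₍99₎ = 228.24.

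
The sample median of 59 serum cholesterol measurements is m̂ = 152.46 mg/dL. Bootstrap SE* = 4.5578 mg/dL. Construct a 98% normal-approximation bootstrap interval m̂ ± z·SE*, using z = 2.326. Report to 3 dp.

Margin = 2.326 × 4.5578 = 10.6014
Interval: 152.46 ± 10.6014

(141.859, 163.061)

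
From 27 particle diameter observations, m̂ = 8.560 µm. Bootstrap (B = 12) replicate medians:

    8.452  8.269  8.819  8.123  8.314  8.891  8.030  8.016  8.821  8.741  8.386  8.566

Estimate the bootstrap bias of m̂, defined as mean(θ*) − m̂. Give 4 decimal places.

bias = −0.1077

mean(θ*) = (8.452 + 8.269 + 8.819 + 8.123 + 8.314 + 8.891 + 8.030 + 8.016 + 8.821 + 8.741 + 8.386 + 8.566) / 12 = 8.45233
bias = 8.45233 − 8.560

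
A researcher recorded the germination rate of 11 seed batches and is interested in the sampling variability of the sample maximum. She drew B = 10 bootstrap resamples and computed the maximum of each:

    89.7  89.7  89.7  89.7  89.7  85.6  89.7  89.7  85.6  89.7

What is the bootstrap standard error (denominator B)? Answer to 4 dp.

Bootstrap SE is the standard deviation of the 10 replicate maximums.
Mean of replicates: (89.7 + 89.7 + 89.7 + 89.7 + 89.7 + 85.6 + 89.7 + 89.7 + 85.6 + 89.7) / 10 = 888.80000 / 10 = 88.88000
Sum of squared deviations: (+0.82000)² + (+0.82000)² + (+0.82000)² + (+0.82000)² + (+0.82000)² + (−3.28000)² + (+0.82000)² + (+0.82000)² + (−3.28000)² + (+0.82000)² = 26.89600
Variance = 26.89600 / 10 = 2.68960
SE* = √2.68960

SE* = 1.6400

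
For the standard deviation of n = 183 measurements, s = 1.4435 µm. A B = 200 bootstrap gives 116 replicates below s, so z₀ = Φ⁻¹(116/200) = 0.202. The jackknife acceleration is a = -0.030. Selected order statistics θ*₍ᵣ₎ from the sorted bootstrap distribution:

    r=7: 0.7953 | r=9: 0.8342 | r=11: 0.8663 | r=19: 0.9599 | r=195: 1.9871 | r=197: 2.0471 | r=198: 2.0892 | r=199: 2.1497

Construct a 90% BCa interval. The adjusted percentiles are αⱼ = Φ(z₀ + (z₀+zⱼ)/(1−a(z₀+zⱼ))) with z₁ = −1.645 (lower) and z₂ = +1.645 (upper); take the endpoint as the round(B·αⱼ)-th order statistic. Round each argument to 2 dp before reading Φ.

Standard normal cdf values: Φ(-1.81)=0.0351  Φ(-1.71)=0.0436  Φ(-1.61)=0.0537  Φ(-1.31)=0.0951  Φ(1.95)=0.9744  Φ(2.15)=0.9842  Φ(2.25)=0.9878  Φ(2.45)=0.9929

(0.9599, 1.9871)

Lower: z₀ + z₁ = 0.202 + (-1.645) = -1.443; 1 − a(z₀+z₁) = 1 − (-0.030)(-1.443) = 0.9567; argument = 0.202 + (-1.443)/0.9567 = -1.3063 → -1.31.
α₁ = Φ(-1.31) = 0.0951; rank = round(200 × 0.0951) = 19; θ*₍19₎ = 0.9599.
Upper: z₀ + z₂ = 1.847; 1 − a(z₀+z₂) = 1.0554; argument = 1.9520 → 1.95; α₂ = 0.9744; rank = 195; θ*₍195₎ = 1.9871.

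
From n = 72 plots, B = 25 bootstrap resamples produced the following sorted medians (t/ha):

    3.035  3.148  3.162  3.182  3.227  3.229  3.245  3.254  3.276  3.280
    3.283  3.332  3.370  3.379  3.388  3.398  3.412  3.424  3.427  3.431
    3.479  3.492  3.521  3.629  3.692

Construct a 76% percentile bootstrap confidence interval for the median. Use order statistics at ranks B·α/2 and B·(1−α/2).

α = 0.24; lower rank = 25 × 0.120 = 3; upper rank = 25 × 0.880 = 22.
The 3rd smallest replicate is 3.162; the 22nd is 3.492.

(3.162, 3.492)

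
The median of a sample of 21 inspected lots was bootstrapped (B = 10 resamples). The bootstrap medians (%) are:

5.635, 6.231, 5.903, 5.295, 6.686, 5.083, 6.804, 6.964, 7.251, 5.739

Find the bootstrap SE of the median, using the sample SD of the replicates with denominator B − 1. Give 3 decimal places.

SE* = 0.742

Bootstrap SE is the standard deviation of the 10 replicate medians.
Mean of replicates: (5.635 + 6.231 + 5.903 + 5.295 + 6.686 + 5.083 + 6.804 + 6.964 + 7.251 + 5.739) / 10 = 61.5910 / 10 = 6.1591
Sum of squared deviations: (−0.5241)² + (+0.0719)² + (−0.2561)² + (−0.8641)² + (+0.5269)² + (−1.0761)² + (+0.6449)² + (+0.8049)² + (+1.0919)² + (−0.4201)² = 4.9602
Variance = 4.9602 / 9 = 0.5511
SE* = √0.5511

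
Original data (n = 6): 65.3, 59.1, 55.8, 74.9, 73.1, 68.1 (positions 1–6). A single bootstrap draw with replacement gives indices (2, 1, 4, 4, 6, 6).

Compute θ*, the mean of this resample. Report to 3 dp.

Resample values: 59.1, 65.3, 74.9, 74.9, 68.1, 68.1.
Mean = (59.1 + 65.3 + 74.9 + 74.9 + 68.1 + 68.1) / 6 = 410.40 / 6 = 68.400

θ* = 68.400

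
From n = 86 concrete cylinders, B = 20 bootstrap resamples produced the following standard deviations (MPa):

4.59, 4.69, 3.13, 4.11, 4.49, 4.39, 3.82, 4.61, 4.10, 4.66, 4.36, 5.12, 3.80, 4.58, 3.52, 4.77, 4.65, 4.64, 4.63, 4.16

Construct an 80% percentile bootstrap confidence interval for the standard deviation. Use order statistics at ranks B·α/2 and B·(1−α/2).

(3.52, 4.69)

Sorted replicates: 3.13, 3.52, 3.80, 3.82, 4.10, 4.11, 4.16, 4.36, 4.39, 4.49, 4.58, 4.59, 4.61, 4.63, 4.64, 4.65, 4.66, 4.69, 4.77, 5.12
α = 0.20; lower rank = 20 × 0.100 = 2; upper rank = 20 × 0.900 = 18.
The 2nd smallest replicate is 3.52; the 18th is 4.69.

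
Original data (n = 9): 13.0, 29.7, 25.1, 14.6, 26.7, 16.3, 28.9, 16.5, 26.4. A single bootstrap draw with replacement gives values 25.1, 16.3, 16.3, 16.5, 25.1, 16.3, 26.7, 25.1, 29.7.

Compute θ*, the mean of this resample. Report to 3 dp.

θ* = 21.900

Mean = (25.1 + 16.3 + 16.3 + 16.5 + 25.1 + 16.3 + 26.7 + 25.1 + 29.7) / 9 = 197.10 / 9 = 21.900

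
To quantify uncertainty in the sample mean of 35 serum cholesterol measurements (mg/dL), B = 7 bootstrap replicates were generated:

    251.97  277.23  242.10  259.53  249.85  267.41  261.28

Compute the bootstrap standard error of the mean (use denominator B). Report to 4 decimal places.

Bootstrap SE is the standard deviation of the 7 replicate means.
Mean of replicates: (251.97 + 277.23 + 242.10 + 259.53 + 249.85 + 267.41 + 261.28) / 7 = 1809.37000 / 7 = 258.48143
Sum of squared deviations: (−6.51143)² + (+18.74857)² + (−16.38143)² + (+1.04857)² + (−8.63143)² + (+8.92857)² + (+2.79857)² = 825.41129
Variance = 825.41129 / 7 = 117.91590
SE* = √117.91590

SE* = 10.8589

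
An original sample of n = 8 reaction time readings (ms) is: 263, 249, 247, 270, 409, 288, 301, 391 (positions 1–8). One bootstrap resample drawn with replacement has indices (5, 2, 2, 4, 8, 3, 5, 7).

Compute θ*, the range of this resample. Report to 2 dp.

θ* = 162.00

Resample values: 409, 249, 249, 270, 391, 247, 409, 301.
Range = 409 − 247 = 162.00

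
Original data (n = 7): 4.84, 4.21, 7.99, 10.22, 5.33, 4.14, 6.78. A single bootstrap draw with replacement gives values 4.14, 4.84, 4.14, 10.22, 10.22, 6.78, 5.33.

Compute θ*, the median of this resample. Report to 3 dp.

θ* = 5.330

Sorted: 4.14, 4.14, 4.84, 5.33, 6.78, 10.22, 10.22
Median = middle value = 5.330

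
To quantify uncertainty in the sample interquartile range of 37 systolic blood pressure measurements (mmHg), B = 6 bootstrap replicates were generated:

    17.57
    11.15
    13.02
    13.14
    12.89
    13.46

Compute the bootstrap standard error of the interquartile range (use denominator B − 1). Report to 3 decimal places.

Bootstrap SE is the standard deviation of the 6 replicate interquartile ranges.
Mean of replicates: (17.57 + 11.15 + 13.02 + 13.14 + 12.89 + 13.46) / 6 = 81.2300 / 6 = 13.5383
Sum of squared deviations: (+4.0317)² + (−2.3883)² + (−0.5183)² + (−0.3983)² + (−0.6483)² + (−0.0783)² = 22.8123
Variance = 22.8123 / 5 = 4.5625
SE* = √4.5625

SE* = 2.136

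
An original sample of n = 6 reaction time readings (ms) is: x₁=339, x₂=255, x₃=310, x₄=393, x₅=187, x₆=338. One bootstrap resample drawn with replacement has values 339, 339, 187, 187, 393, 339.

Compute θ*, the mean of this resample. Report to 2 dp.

θ* = 297.33

Mean = (339 + 339 + 187 + 187 + 393 + 339) / 6 = 1784.0 / 6 = 297.33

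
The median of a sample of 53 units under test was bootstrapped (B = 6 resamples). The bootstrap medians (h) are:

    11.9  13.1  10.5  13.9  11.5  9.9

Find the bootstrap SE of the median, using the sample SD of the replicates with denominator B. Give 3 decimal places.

Bootstrap SE is the standard deviation of the 6 replicate medians.
Mean of replicates: (11.9 + 13.1 + 10.5 + 13.9 + 11.5 + 9.9) / 6 = 70.8000 / 6 = 11.8000
Sum of squared deviations: (+0.1000)² + (+1.3000)² + (−1.3000)² + (+2.1000)² + (−0.3000)² + (−1.9000)² = 11.5000
Variance = 11.5000 / 6 = 1.9167
SE* = √1.9167

SE* = 1.384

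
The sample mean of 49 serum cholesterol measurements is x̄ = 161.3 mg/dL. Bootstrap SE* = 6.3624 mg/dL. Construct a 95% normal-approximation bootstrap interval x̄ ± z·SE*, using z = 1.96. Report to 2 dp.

(148.83, 173.77)

Margin = 1.96 × 6.3624 = 12.470
Interval: 161.3 ± 12.470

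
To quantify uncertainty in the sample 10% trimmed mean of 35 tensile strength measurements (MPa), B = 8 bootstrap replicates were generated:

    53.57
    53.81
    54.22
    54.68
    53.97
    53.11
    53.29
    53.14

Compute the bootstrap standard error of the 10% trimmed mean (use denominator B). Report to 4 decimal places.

Bootstrap SE is the standard deviation of the 8 replicate 10% trimmed means.
Mean of replicates: (53.57 + 53.81 + 54.22 + 54.68 + 53.97 + 53.11 + 53.29 + 53.14) / 8 = 429.79000 / 8 = 53.72375
Sum of squared deviations: (−0.15375)² + (+0.08625)² + (+0.49625)² + (+0.95625)² + (+0.24625)² + (−0.61375)² + (−0.43375)² + (−0.58375)² = 2.15799
Variance = 2.15799 / 8 = 0.26975
SE* = √0.26975

SE* = 0.5194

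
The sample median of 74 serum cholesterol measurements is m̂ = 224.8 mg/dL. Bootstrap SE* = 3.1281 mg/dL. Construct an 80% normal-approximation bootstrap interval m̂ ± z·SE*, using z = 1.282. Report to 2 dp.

(220.79, 228.81)

Margin = 1.282 × 3.1281 = 4.010
Interval: 224.8 ± 4.010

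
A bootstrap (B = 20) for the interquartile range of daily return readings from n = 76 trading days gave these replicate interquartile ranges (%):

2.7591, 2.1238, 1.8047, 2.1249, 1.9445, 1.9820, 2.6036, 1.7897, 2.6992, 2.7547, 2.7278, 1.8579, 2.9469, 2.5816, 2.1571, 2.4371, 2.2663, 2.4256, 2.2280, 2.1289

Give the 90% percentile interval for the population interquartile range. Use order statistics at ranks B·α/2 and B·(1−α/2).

(1.7897, 2.7591)

Sorted replicates: 1.7897, 1.8047, 1.8579, 1.9445, 1.9820, 2.1238, 2.1249, 2.1289, 2.1571, 2.2280, 2.2663, 2.4256, 2.4371, 2.5816, 2.6036, 2.6992, 2.7278, 2.7547, 2.7591, 2.9469
α = 0.10; lower rank = 20 × 0.050 = 1; upper rank = 20 × 0.950 = 19.
The 1st smallest replicate is 1.7897; the 19th is 2.7591.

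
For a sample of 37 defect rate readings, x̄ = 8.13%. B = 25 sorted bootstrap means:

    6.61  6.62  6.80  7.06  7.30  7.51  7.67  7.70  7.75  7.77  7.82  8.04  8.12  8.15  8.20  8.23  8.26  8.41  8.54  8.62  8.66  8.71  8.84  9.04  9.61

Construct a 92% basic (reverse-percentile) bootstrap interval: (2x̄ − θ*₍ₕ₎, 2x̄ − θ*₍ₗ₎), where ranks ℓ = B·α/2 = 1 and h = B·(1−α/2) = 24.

(7.22, 9.65)

Percentile endpoints at ranks 1 and 24: θ*₍1₎ = 6.61, θ*₍24₎ = 9.04.
Basic interval reflects these around x̄:
  lower = 2 × 8.13 − 9.04 = 7.22
  upper = 2 × 8.13 − 6.61 = 9.65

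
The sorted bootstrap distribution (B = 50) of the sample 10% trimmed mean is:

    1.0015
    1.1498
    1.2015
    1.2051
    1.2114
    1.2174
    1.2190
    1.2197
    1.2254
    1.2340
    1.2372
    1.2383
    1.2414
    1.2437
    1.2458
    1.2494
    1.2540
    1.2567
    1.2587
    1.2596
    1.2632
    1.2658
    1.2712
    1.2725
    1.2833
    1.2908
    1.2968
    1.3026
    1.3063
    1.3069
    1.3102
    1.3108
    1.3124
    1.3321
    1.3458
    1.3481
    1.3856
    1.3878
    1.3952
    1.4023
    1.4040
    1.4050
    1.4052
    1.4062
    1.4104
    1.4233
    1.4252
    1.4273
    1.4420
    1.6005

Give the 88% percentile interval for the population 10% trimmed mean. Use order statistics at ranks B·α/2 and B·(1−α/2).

α = 0.12; lower rank = 50 × 0.060 = 3; upper rank = 50 × 0.940 = 47.
The 3rd smallest replicate is 1.2015; the 47th is 1.4252.

(1.2015, 1.4252)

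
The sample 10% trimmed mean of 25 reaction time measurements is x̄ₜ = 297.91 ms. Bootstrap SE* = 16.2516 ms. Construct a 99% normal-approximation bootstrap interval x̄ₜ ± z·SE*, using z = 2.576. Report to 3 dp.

(256.046, 339.774)

Margin = 2.576 × 16.2516 = 41.8641
Interval: 297.91 ± 41.8641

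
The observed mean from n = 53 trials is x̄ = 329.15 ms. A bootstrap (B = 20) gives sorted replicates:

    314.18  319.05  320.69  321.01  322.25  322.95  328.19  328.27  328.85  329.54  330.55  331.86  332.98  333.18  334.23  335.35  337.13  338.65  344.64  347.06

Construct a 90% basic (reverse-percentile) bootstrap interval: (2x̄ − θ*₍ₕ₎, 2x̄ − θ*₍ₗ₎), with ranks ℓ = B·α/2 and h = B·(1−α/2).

Percentile endpoints at ranks 1 and 19: θ*₍1₎ = 314.18, θ*₍19₎ = 344.64.
Basic interval reflects these around x̄:
  lower = 2 × 329.15 − 344.64 = 313.66
  upper = 2 × 329.15 − 314.18 = 344.12

(313.66, 344.12)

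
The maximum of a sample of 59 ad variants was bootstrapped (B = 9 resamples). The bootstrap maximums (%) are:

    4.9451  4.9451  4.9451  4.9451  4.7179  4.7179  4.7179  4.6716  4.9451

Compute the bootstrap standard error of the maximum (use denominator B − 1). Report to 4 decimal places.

SE* = 0.1266

Bootstrap SE is the standard deviation of the 9 replicate maximums.
Mean of replicates: (4.9451 + 4.9451 + 4.9451 + 4.9451 + 4.7179 + 4.7179 + 4.7179 + 4.6716 + 4.9451) / 9 = 43.55080 / 9 = 4.83898
Sum of squared deviations: (+0.10612)² + (+0.10612)² + (+0.10612)² + (+0.10612)² + (−0.12108)² + (−0.12108)² + (−0.12108)² + (−0.16738)² + (+0.10612)² = 0.12830
Variance = 0.12830 / 8 = 0.01604
SE* = √0.01604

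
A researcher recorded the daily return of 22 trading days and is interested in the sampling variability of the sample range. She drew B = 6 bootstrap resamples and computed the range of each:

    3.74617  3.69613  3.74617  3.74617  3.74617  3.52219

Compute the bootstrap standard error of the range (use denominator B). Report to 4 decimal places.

SE* = 0.0818

Bootstrap SE is the standard deviation of the 6 replicate ranges.
Mean of replicates: (3.74617 + 3.69613 + 3.74617 + 3.74617 + 3.74617 + 3.52219) / 6 = 22.203000 / 6 = 3.700500
Sum of squared deviations: (+0.045670)² + (−0.004370)² + (+0.045670)² + (+0.045670)² + (+0.045670)² + (−0.178310)² = 0.040157
Variance = 0.040157 / 6 = 0.006693
SE* = √0.006693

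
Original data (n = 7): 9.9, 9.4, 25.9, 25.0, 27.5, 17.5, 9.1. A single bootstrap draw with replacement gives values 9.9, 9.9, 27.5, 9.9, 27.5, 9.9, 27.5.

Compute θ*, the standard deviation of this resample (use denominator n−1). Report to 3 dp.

θ* = 9.408

Mean = 17.4429; sum of squared deviations = 531.0171
s² = 531.0171 / 6 = 88.5029
s = √88.5029 = 9.408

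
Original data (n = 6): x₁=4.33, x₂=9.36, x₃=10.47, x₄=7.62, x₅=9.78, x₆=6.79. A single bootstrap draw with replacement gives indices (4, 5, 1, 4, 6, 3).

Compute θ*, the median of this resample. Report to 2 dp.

Resample values: 7.62, 9.78, 4.33, 7.62, 6.79, 10.47.
Sorted: 4.33, 6.79, 7.62, 7.62, 9.78, 10.47
Median = average of the two middle values = 7.62

θ* = 7.62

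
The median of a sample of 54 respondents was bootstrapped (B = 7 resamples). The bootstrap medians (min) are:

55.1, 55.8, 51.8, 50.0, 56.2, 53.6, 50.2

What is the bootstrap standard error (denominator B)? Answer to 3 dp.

SE* = 2.412

Bootstrap SE is the standard deviation of the 7 replicate medians.
Mean of replicates: (55.1 + 55.8 + 51.8 + 50.0 + 56.2 + 53.6 + 50.2) / 7 = 372.7000 / 7 = 53.2429
Sum of squared deviations: (+1.8571)² + (+2.5571)² + (−1.4429)² + (−3.2429)² + (+2.9571)² + (+0.3571)² + (−3.0429)² = 40.7171
Variance = 40.7171 / 7 = 5.8167
SE* = √5.8167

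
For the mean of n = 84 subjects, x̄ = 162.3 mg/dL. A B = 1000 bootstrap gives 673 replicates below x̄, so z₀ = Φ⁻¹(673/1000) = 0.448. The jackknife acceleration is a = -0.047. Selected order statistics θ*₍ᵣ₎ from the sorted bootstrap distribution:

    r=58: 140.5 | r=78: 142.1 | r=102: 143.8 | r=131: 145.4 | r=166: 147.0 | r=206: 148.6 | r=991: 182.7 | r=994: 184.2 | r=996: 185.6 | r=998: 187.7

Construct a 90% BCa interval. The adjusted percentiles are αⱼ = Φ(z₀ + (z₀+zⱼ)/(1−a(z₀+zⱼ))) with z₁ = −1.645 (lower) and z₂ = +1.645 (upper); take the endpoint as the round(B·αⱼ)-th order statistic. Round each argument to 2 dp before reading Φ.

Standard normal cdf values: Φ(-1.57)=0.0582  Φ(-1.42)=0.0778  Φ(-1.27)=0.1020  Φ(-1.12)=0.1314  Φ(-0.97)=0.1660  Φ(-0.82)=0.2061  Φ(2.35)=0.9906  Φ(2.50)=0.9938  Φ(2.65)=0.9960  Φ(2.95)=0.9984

(148.6, 182.7)

Lower: z₀ + z₁ = 0.448 + (-1.645) = -1.197; 1 − a(z₀+z₁) = 1 − (-0.047)(-1.197) = 0.9437; argument = 0.448 + (-1.197)/0.9437 = -0.8204 → -0.82.
α₁ = Φ(-0.82) = 0.2061; rank = round(1000 × 0.2061) = 206; θ*₍206₎ = 148.6.
Upper: z₀ + z₂ = 2.093; 1 − a(z₀+z₂) = 1.0984; argument = 2.3535 → 2.35; α₂ = 0.9906; rank = 991; θ*₍991₎ = 182.7.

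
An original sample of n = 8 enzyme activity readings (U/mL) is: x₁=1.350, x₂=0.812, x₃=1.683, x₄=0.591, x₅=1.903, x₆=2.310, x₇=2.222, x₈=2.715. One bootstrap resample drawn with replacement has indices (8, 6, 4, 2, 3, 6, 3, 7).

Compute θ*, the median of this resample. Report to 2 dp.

Resample values: 2.715, 2.310, 0.591, 0.812, 1.683, 2.310, 1.683, 2.222.
Sorted: 0.591, 0.812, 1.683, 1.683, 2.222, 2.310, 2.310, 2.715
Median = average of the two middle values = 1.95

θ* = 1.95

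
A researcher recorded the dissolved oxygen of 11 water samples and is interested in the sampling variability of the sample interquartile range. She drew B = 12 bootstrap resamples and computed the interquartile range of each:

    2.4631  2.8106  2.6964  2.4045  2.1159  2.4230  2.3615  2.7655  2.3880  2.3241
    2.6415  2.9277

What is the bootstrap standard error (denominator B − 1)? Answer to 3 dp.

SE* = 0.239

Bootstrap SE is the standard deviation of the 12 replicate interquartile ranges.
Mean of replicates: (2.4631 + 2.8106 + 2.6964 + 2.4045 + 2.1159 + 2.4230 + 2.3615 + 2.7655 + 2.3880 + 2.3241 + 2.6415 + 2.9277) / 12 = 30.32180 / 12 = 2.52682
Sum of squared deviations: (−0.06372)² + (+0.28378)² + (+0.16958)² + (−0.12232)² + (−0.41092)² + (−0.10382)² + (−0.16532)² + (+0.23868)² + (−0.13882)² + (−0.20272)² + (+0.11468)² + (+0.40088)² = 0.62647
Variance = 0.62647 / 11 = 0.05695
SE* = √0.05695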